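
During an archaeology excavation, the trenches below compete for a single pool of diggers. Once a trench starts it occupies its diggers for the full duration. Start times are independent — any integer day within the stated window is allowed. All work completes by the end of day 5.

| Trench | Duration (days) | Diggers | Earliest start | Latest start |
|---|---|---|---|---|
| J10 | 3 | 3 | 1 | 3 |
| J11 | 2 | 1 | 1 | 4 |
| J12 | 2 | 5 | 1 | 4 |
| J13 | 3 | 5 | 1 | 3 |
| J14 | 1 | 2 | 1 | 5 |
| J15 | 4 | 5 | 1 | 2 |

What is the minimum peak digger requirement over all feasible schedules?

13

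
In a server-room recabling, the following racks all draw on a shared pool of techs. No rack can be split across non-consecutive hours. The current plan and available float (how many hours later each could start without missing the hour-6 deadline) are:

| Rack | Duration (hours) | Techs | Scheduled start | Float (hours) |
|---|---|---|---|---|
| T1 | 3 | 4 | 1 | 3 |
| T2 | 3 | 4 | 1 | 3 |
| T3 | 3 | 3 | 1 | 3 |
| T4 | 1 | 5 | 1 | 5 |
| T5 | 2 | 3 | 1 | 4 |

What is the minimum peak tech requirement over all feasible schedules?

8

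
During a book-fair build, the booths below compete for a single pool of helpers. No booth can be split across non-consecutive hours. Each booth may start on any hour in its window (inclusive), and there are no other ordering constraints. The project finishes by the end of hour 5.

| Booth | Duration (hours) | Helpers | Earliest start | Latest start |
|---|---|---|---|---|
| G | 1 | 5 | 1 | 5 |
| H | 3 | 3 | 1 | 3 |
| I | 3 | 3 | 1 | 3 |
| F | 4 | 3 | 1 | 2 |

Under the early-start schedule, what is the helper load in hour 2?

At early start, hour 2 has: H, I, F.
Demand: 3 + 3 + 3 = 9.

9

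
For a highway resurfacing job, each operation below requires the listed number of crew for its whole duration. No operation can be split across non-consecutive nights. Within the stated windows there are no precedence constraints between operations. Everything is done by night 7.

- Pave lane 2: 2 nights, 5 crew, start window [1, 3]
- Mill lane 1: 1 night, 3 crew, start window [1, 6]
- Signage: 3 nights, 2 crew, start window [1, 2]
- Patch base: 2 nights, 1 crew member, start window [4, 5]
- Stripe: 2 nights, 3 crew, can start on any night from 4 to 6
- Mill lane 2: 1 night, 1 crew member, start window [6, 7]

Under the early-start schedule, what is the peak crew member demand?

Early-start schedule: Pave lane 2@1, Mill lane 1@1, Signage@1, Patch base@4, Stripe@4, Mill lane 2@6.
Load per night: night 1: 10, night 2: 7, night 3: 2, night 4: 4, night 5: 4, night 6: 1, night 7: 0.
Peak is 10.

10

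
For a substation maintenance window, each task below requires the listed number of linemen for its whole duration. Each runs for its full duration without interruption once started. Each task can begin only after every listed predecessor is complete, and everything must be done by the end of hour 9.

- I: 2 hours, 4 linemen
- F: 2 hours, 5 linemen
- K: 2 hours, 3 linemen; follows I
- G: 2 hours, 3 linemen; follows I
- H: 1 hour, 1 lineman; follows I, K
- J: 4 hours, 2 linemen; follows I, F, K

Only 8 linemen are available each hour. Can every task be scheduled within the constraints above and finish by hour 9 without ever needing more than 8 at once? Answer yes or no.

Schedule I@1, F@3, K@3, G@5, H@5, J@5: h1:4  h2:4  h3:8  h4:8  h5:6  h6:5  h7:2  h8:2  h9:0 — peak 8 ≤ 8.

yes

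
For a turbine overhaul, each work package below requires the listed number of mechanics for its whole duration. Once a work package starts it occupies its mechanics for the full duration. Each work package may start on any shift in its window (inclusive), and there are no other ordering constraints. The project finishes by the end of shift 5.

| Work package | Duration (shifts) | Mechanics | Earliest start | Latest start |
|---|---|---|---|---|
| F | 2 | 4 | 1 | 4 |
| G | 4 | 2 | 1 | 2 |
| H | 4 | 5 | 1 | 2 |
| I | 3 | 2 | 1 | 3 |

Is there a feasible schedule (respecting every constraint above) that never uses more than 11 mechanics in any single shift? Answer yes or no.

yes

Schedule F@1, G@1, H@1, I@3: s1:11  s2:11  s3:9  s4:9  s5:2 — peak 11 ≤ 11.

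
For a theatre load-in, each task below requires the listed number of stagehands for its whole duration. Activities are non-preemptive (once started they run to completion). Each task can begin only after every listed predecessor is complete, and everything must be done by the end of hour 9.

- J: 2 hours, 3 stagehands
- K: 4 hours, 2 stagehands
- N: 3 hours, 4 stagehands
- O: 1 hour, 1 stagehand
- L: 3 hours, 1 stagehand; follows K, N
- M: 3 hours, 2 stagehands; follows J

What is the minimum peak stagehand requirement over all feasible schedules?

6

Early-start (J@1, K@1, N@1, O@1, L@5, M@3) gives peak 10: h1:10  h2:9  h3:8  h4:4  h5:3  h6:1  h7:1  h8:0  h9:0.
Shift N→3, L→6, M→5.
Schedule J@1, K@1, N@3, O@1, L@6, M@5: h1:6  h2:5  h3:6  h4:6  h5:6  h6:3  h7:3  h8:1  h9:0 — peak 6.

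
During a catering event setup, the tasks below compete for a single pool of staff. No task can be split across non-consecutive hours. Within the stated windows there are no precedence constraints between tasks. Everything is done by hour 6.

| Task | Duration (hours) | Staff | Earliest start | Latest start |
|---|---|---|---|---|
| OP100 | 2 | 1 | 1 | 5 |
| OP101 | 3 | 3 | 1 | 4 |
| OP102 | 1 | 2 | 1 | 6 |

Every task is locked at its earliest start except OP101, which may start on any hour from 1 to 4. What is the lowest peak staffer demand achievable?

3

OP101@1: h1:6  h2:4  h3:3  h4:0  h5:0  h6:0 → peak 6
OP101@2: h1:3  h2:4  h3:3  h4:3  h5:0  h6:0 → peak 4
OP101@3: h1:3  h2:1  h3:3  h4:3  h5:3  h6:0 → peak 3
OP101@4: h1:3  h2:1  h3:0  h4:3  h5:3  h6:3 → peak 3
Best is OP101@3, peak 3.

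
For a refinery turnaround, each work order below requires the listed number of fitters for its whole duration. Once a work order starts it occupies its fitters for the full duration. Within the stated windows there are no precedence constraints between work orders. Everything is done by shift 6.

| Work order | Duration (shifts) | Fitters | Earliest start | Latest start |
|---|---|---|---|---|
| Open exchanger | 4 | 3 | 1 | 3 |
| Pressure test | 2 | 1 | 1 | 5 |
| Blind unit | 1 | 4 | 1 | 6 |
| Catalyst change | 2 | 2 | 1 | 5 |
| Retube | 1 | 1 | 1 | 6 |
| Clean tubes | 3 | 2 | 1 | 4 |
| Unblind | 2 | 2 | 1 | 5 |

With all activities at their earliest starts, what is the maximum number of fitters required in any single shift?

Early-start schedule: Open exchanger@1, Pressure test@1, Blind unit@1, Catalyst change@1, Retube@1, Clean tubes@1, Unblind@1.
Load per shift: shift 1: 15, shift 2: 10, shift 3: 5, shift 4: 3, shift 5: 0, shift 6: 0.
Peak is 15.

15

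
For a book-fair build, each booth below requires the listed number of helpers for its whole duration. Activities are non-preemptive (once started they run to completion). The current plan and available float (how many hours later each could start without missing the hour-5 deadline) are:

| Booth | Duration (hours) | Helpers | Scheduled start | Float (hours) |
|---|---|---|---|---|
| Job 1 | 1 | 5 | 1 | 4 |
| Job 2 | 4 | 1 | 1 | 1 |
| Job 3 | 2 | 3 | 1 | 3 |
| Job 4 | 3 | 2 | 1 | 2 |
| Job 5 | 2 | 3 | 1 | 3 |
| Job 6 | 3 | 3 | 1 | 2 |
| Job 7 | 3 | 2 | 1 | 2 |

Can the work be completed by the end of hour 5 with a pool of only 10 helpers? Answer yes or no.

Schedule Job 1@1, Job 2@1, Job 3@4, Job 4@1, Job 5@4, Job 6@2, Job 7@1: h1:10  h2:8  h3:8  h4:10  h5:6 — peak 10 ≤ 10.

yes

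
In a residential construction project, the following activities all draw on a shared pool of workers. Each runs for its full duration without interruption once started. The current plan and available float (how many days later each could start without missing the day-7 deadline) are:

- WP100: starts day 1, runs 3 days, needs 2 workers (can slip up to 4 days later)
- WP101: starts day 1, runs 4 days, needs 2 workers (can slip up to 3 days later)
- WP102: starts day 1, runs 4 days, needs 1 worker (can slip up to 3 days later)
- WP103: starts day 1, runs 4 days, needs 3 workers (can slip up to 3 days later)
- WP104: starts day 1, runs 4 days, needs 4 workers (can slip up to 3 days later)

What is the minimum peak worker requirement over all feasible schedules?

10

Early-start (WP100@1, WP101@1, WP102@1, WP103@1, WP104@1) gives peak 12: d1:12  d2:12  d3:12  d4:10  d5:0  d6:0  d7:0.
Shift WP104→4.
Schedule WP100@1, WP101@1, WP102@1, WP103@1, WP104@4: d1:8  d2:8  d3:8  d4:10  d5:4  d6:4  d7:4 — peak 10.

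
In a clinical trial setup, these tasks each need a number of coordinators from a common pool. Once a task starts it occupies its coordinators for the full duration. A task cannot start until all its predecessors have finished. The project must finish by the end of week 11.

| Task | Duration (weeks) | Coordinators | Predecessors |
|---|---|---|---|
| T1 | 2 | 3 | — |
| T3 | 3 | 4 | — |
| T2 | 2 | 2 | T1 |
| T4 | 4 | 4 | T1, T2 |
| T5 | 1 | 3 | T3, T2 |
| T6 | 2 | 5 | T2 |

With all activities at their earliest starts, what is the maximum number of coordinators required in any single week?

Early-start schedule: T1@1, T3@1, T2@3, T4@5, T5@5, T6@5.
Load per week: week 1: 7, week 2: 7, week 3: 6, week 4: 2, week 5: 12, week 6: 9, week 7: 4, week 8: 4, week 9: 0, week 10: 0, week 11: 0.
Peak is 12.

12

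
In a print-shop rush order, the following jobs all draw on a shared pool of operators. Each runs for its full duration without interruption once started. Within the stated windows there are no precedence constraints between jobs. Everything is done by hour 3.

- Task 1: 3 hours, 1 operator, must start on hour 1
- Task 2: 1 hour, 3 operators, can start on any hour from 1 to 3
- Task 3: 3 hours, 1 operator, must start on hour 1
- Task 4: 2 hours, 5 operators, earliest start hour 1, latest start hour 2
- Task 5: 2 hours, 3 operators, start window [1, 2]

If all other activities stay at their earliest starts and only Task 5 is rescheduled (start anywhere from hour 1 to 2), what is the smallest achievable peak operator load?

Task 5@1: h1:13  h2:10  h3:2 → peak 13
Task 5@2: h1:10  h2:10  h3:5 → peak 10
Best is Task 5@2, peak 10.

10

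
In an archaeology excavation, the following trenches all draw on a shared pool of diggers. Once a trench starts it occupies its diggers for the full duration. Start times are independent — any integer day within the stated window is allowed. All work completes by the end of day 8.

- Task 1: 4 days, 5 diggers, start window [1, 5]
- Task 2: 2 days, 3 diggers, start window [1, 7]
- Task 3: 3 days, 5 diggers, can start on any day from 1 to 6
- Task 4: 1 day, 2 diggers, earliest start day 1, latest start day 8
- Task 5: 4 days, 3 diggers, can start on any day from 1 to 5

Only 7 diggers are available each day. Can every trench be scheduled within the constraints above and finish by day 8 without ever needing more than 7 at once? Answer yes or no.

no

The minimum achievable peak is 8; 7 < 8, so no feasible schedule stays within the cap.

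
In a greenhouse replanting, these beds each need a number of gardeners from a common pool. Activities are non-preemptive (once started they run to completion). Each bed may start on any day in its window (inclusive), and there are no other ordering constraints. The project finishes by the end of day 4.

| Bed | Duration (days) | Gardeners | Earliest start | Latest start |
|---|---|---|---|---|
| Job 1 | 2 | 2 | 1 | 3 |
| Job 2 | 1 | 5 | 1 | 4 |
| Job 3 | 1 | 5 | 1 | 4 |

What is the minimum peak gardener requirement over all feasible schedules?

5

Early-start (Job 1@1, Job 2@1, Job 3@1) gives peak 12: d1:12  d2:2  d3:0  d4:0.
Shift Job 2→3, Job 3→4.
Schedule Job 1@1, Job 2@3, Job 3@4: d1:2  d2:2  d3:5  d4:5 — peak 5.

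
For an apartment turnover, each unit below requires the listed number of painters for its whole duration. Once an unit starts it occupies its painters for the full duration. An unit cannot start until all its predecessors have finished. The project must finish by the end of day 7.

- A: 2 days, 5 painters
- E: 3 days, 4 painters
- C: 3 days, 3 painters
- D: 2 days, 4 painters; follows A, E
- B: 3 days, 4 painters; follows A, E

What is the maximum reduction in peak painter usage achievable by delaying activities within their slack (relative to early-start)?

Early-start peak: d1:12  d2:12  d3:7  d4:8  d5:8  d6:4  d7:0 ⇒ 12.
Leveled (A@1, E@1, C@3, D@6, B@4): d1:9  d2:9  d3:7  d4:7  d5:7  d6:8  d7:4 ⇒ 9.
Reduction 12 − 9 = 3.

3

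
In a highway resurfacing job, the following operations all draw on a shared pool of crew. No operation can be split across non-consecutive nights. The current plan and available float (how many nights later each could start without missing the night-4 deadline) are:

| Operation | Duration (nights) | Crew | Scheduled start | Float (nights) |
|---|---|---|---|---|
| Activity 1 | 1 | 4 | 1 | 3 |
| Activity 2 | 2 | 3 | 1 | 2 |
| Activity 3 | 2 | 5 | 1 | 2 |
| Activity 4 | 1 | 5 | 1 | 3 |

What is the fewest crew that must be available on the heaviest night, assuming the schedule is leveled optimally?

8

Early-start (Activity 1@1, Activity 2@1, Activity 3@1, Activity 4@1) gives peak 17: n1:17  n2:8  n3:0  n4:0.
Shift Activity 3→2, Activity 4→4.
Schedule Activity 1@1, Activity 2@1, Activity 3@2, Activity 4@4: n1:7  n2:8  n3:5  n4:5 — peak 8.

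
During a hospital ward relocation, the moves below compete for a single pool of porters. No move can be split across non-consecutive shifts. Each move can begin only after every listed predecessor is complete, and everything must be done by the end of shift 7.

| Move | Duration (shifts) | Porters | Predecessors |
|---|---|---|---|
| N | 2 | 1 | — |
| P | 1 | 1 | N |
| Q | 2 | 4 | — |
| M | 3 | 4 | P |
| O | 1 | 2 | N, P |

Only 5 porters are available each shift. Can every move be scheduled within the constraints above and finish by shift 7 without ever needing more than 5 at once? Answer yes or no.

yes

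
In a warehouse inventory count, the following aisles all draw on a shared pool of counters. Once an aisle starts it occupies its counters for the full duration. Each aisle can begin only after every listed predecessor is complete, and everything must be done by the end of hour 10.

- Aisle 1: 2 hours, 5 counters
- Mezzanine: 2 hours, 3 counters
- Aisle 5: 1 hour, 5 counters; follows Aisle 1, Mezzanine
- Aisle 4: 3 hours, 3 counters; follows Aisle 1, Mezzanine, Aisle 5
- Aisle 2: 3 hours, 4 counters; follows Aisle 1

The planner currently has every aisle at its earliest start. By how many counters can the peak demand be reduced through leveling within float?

Early-start peak: h1:8  h2:8  h3:9  h4:7  h5:7  h6:3  h7:0  h8:0  h9:0  h10:0 ⇒ 9.
Leveled (Aisle 1@1, Mezzanine@3, Aisle 5@5, Aisle 4@6, Aisle 2@6): h1:5  h2:5  h3:3  h4:3  h5:5  h6:7  h7:7  h8:7  h9:0  h10:0 ⇒ 7.
Reduction 9 − 7 = 2.

2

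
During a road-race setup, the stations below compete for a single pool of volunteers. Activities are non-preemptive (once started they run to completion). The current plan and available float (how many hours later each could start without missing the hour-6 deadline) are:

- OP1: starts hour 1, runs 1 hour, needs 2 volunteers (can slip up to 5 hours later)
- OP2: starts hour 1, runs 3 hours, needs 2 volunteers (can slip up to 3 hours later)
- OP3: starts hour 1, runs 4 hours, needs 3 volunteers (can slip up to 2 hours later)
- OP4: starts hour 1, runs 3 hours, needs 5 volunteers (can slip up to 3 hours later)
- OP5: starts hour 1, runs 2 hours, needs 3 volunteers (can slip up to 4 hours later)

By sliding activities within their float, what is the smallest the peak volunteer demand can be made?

8

Early-start (OP1@1, OP2@1, OP3@1, OP4@1, OP5@1) gives peak 15: h1:15  h2:13  h3:10  h4:3  h5:0  h6:0.
Shift OP4→4, OP5→2.
Schedule OP1@1, OP2@1, OP3@1, OP4@4, OP5@2: h1:7  h2:8  h3:8  h4:8  h5:5  h6:5 — peak 8.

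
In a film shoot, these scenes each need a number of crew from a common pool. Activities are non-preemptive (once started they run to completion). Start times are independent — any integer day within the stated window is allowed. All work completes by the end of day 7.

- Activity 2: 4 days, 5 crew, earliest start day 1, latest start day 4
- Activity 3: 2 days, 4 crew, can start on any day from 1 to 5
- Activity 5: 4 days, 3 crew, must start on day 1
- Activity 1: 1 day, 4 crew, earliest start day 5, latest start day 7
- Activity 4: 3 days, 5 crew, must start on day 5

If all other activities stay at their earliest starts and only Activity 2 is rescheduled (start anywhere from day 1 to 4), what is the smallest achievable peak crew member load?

12

Activity 2@1: d1:12  d2:12  d3:8  d4:8  d5:9  d6:5  d7:5 → peak 12
Activity 2@2: d1:7  d2:12  d3:8  d4:8  d5:14  d6:5  d7:5 → peak 14
Activity 2@3: d1:7  d2:7  d3:8  d4:8  d5:14  d6:10  d7:5 → peak 14
Activity 2@4: d1:7  d2:7  d3:3  d4:8  d5:14  d6:10  d7:10 → peak 14
Best is Activity 2@1, peak 12.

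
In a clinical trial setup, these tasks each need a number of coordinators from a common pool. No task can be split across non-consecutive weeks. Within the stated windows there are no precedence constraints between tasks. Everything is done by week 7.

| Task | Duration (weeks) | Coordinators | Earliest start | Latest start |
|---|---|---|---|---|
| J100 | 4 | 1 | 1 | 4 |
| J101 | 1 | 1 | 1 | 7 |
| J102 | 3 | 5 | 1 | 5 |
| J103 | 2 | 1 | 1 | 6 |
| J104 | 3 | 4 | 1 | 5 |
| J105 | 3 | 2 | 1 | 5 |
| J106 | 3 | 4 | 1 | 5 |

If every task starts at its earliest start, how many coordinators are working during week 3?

16

At early start, week 3 has: J100, J102, J104, J105, J106.
Demand: 1 + 5 + 4 + 2 + 4 = 16.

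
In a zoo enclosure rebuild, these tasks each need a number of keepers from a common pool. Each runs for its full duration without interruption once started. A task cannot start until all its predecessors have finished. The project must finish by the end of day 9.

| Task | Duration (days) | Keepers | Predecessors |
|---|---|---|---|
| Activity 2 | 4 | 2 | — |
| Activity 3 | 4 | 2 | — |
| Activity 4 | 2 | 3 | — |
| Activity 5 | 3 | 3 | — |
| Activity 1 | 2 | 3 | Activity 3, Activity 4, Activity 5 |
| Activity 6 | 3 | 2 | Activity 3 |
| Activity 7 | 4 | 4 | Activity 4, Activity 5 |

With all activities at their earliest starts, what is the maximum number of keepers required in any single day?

Early-start schedule: Activity 2@1, Activity 3@1, Activity 4@1, Activity 5@1, Activity 1@5, Activity 6@5, Activity 7@4.
Load per day: day 1: 10, day 2: 10, day 3: 7, day 4: 8, day 5: 9, day 6: 9, day 7: 6, day 8: 0, day 9: 0.
Peak is 10.

10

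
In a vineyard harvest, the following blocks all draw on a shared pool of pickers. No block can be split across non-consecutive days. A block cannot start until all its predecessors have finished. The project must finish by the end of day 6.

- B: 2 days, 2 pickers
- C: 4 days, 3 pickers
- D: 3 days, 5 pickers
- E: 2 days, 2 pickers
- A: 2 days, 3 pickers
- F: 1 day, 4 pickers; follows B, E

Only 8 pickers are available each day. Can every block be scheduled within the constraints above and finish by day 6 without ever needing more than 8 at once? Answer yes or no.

yes

Schedule B@1, C@1, D@3, E@1, A@5, F@6: d1:7  d2:7  d3:8  d4:8  d5:8  d6:7 — peak 8 ≤ 8.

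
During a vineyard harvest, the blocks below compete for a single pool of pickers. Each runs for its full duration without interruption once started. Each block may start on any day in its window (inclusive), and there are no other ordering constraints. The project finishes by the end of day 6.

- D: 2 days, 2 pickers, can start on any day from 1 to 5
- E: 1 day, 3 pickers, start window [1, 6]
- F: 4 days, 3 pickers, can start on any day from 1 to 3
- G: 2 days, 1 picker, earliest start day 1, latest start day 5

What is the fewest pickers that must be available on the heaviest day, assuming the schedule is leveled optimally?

Early-start (D@1, E@1, F@1, G@1) gives peak 9: d1:9  d2:6  d3:3  d4:3  d5:0  d6:0.
Shift F→2, G→3.
Schedule D@1, E@1, F@2, G@3: d1:5  d2:5  d3:4  d4:4  d5:3  d6:0 — peak 5.

5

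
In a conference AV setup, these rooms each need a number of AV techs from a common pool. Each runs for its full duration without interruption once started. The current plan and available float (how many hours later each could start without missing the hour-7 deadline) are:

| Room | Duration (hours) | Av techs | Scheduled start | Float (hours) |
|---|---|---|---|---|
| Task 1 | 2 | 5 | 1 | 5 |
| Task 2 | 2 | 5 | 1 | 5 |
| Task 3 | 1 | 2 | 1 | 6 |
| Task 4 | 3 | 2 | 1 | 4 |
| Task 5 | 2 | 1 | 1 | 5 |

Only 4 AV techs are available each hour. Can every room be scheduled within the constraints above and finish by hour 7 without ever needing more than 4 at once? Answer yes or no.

Total AV tech-hours = 30; over 7 hours the average is 30/7 > 4, so some hour must exceed 4.

no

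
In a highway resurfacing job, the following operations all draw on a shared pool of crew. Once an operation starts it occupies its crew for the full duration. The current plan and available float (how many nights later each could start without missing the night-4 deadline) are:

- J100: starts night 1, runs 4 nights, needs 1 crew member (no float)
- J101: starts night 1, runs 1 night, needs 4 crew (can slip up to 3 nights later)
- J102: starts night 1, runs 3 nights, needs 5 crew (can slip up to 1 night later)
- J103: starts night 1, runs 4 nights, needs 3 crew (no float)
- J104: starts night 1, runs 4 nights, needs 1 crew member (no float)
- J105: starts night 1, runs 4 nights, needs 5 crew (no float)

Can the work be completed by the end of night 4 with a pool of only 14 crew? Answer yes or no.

no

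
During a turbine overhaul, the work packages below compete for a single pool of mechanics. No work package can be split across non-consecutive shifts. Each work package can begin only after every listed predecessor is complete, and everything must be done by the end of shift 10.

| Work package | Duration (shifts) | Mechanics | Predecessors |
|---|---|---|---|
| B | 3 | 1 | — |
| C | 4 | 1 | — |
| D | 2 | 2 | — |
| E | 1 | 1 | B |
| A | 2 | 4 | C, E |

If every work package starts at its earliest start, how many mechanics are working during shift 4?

2

At early start, shift 4 has: C, E.
Demand: 1 + 1 = 2.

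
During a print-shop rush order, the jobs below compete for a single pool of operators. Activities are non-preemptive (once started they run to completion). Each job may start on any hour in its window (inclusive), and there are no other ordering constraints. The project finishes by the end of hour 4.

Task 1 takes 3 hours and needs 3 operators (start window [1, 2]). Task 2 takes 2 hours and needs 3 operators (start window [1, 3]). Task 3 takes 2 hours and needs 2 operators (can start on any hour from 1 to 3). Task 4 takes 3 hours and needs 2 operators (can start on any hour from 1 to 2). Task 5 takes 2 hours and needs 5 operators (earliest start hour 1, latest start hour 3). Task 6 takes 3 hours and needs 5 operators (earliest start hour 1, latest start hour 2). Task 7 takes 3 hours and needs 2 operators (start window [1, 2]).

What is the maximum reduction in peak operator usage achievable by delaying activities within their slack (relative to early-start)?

Early-start peak: h1:22  h2:22  h3:12  h4:0 ⇒ 22.
Leveled (Task 1@1, Task 2@1, Task 3@1, Task 4@1, Task 5@3, Task 6@1, Task 7@1): h1:17  h2:17  h3:17  h4:5 ⇒ 17.
Reduction 22 − 17 = 5.

5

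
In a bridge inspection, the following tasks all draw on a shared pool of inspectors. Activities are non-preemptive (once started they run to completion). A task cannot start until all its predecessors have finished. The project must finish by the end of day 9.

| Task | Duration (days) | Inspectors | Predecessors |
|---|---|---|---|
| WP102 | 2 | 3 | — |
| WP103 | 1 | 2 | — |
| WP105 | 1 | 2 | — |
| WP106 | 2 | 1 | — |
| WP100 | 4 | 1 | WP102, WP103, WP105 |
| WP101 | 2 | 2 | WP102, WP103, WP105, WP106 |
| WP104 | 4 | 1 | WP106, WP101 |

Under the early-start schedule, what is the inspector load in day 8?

1

At early start, day 8 has: WP104.
Demand: 1 = 1.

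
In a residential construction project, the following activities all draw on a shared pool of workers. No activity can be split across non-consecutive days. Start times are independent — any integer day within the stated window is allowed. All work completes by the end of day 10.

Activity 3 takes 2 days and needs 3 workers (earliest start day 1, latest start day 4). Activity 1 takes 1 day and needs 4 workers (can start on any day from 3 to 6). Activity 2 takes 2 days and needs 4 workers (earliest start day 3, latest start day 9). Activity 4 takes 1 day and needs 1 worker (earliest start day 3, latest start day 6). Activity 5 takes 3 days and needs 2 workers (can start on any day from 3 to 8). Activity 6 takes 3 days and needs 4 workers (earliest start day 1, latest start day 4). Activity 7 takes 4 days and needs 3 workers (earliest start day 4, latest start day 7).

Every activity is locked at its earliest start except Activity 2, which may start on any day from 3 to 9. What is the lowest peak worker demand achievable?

11

Activity 2@3: d1:7  d2:7  d3:15  d4:9  d5:5  d6:3  d7:3  d8:0  d9:0  d10:0 → peak 15
Activity 2@4: d1:7  d2:7  d3:11  d4:9  d5:9  d6:3  d7:3  d8:0  d9:0  d10:0 → peak 11
Activity 2@5: d1:7  d2:7  d3:11  d4:5  d5:9  d6:7  d7:3  d8:0  d9:0  d10:0 → peak 11
Activity 2@6: d1:7  d2:7  d3:11  d4:5  d5:5  d6:7  d7:7  d8:0  d9:0  d10:0 → peak 11
Activity 2@7: d1:7  d2:7  d3:11  d4:5  d5:5  d6:3  d7:7  d8:4  d9:0  d10:0 → peak 11
Activity 2@8: d1:7  d2:7  d3:11  d4:5  d5:5  d6:3  d7:3  d8:4  d9:4  d10:0 → peak 11
Activity 2@9: d1:7  d2:7  d3:11  d4:5  d5:5  d6:3  d7:3  d8:0  d9:4  d10:4 → peak 11
Best is Activity 2@4, peak 11.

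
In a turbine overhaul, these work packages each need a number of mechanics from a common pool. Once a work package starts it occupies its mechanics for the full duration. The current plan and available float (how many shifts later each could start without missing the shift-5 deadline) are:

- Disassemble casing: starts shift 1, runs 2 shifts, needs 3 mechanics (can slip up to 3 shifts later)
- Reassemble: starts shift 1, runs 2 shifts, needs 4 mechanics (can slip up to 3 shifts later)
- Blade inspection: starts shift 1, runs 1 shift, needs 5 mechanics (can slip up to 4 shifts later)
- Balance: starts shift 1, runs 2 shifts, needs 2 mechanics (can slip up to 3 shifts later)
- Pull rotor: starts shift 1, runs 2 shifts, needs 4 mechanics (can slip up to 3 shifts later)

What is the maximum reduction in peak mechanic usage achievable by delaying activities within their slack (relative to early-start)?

11

Early-start peak: s1:18  s2:13  s3:0  s4:0  s5:0 ⇒ 18.
Leveled (Disassemble casing@1, Reassemble@1, Blade inspection@3, Balance@3, Pull rotor@4): s1:7  s2:7  s3:7  s4:6  s5:4 ⇒ 7.
Reduction 18 − 7 = 11.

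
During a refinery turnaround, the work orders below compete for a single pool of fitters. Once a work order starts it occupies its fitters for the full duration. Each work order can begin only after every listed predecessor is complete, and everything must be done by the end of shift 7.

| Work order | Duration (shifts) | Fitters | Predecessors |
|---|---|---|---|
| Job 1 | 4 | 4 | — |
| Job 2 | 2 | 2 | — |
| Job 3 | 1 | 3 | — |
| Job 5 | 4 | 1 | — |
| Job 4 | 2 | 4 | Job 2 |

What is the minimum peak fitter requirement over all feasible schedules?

6

Early-start (Job 1@1, Job 2@1, Job 3@1, Job 5@1, Job 4@3) gives peak 10: s1:10  s2:7  s3:9  s4:9  s5:0  s6:0  s7:0.
Shift Job 3→5, Job 5→3, Job 4→6.
Schedule Job 1@1, Job 2@1, Job 3@5, Job 5@3, Job 4@6: s1:6  s2:6  s3:5  s4:5  s5:4  s6:5  s7:4 — peak 6.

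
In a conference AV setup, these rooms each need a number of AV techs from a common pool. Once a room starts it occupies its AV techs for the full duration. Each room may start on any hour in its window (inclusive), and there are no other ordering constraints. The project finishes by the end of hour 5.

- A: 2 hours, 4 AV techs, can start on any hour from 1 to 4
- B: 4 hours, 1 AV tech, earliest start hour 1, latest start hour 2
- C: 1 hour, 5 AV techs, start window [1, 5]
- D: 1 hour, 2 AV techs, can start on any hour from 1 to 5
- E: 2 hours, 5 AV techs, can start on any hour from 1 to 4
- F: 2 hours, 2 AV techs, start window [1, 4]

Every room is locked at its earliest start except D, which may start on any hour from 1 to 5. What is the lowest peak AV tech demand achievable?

D@1: h1:19  h2:12  h3:1  h4:1  h5:0 → peak 19
D@2: h1:17  h2:14  h3:1  h4:1  h5:0 → peak 17
D@3: h1:17  h2:12  h3:3  h4:1  h5:0 → peak 17
D@4: h1:17  h2:12  h3:1  h4:3  h5:0 → peak 17
D@5: h1:17  h2:12  h3:1  h4:1  h5:2 → peak 17
Best is D@2, peak 17.

17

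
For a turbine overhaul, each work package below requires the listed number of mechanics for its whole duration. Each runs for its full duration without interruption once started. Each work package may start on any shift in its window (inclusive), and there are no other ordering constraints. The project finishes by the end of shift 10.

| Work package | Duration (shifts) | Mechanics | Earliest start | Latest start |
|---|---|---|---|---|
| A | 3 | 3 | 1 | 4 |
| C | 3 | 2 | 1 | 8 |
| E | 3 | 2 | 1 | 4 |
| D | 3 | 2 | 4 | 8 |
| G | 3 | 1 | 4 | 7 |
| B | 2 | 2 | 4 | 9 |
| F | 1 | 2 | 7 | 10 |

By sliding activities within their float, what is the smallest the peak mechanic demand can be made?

4

Early-start (A@1, C@1, E@1, D@4, G@4, B@4, F@7) gives peak 7: s1:7  s2:7  s3:7  s4:5  s5:5  s6:3  s7:2  s8:0  s9:0  s10:0.
Shift A→4, D→7, B→7, F→9.
Schedule A@4, C@1, E@1, D@7, G@4, B@7, F@9: s1:4  s2:4  s3:4  s4:4  s5:4  s6:4  s7:4  s8:4  s9:4  s10:0 — peak 4.
Total mechanic-shifts = 36 over 10 shifts ⇒ peak ≥ ⌈36/10⌉ = 4, so 4 is optimal.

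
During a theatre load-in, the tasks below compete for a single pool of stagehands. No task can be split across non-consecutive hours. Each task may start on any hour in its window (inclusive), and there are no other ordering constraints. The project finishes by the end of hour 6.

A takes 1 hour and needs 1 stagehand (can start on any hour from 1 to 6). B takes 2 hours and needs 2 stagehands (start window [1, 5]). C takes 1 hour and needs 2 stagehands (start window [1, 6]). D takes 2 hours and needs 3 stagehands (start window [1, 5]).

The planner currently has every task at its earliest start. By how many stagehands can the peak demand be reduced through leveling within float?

5

Early-start peak: h1:8  h2:5  h3:0  h4:0  h5:0  h6:0 ⇒ 8.
Leveled (A@1, B@1, C@3, D@4): h1:3  h2:2  h3:2  h4:3  h5:3  h6:0 ⇒ 3.
Reduction 8 − 3 = 5.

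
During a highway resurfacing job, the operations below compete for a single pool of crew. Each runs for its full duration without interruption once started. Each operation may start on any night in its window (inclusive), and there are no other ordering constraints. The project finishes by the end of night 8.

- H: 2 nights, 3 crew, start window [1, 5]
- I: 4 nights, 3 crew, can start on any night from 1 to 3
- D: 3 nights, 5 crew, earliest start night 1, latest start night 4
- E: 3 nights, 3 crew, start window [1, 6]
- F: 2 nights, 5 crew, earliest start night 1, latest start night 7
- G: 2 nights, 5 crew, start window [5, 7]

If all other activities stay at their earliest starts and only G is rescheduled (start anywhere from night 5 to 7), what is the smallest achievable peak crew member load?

G@5: n1:19  n2:19  n3:11  n4:3  n5:5  n6:5  n7:0  n8:0 → peak 19
G@6: n1:19  n2:19  n3:11  n4:3  n5:0  n6:5  n7:5  n8:0 → peak 19
G@7: n1:19  n2:19  n3:11  n4:3  n5:0  n6:0  n7:5  n8:5 → peak 19
Best is G@5, peak 19.

19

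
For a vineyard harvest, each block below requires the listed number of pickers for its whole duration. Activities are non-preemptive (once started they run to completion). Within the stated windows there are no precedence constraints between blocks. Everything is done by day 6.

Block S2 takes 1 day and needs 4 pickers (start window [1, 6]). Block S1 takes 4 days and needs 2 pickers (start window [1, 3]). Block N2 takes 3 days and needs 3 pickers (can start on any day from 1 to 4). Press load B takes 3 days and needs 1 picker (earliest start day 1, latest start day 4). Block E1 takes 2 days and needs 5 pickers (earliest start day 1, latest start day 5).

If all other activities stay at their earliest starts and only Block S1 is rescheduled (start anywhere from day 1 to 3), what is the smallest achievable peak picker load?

13

Block S1@1: d1:15  d2:11  d3:6  d4:2  d5:0  d6:0 → peak 15
Block S1@2: d1:13  d2:11  d3:6  d4:2  d5:2  d6:0 → peak 13
Block S1@3: d1:13  d2:9  d3:6  d4:2  d5:2  d6:2 → peak 13
Best is Block S1@2, peak 13.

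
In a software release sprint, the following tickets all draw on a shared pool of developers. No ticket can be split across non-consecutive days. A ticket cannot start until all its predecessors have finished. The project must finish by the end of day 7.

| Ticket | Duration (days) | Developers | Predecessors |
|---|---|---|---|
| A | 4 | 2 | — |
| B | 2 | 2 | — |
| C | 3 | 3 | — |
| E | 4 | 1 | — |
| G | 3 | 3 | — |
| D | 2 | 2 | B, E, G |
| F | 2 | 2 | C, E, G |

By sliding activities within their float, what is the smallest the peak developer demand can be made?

7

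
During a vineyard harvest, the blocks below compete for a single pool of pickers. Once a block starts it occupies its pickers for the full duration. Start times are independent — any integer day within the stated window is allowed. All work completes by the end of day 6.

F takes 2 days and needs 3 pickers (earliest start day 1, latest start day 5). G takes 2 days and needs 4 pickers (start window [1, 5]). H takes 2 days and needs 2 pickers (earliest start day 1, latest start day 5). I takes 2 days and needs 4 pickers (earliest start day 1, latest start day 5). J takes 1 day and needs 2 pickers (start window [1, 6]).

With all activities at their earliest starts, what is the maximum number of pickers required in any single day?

Early-start schedule: F@1, G@1, H@1, I@1, J@1.
Load per day: day 1: 15, day 2: 13, day 3: 0, day 4: 0, day 5: 0, day 6: 0.
Peak is 15.

15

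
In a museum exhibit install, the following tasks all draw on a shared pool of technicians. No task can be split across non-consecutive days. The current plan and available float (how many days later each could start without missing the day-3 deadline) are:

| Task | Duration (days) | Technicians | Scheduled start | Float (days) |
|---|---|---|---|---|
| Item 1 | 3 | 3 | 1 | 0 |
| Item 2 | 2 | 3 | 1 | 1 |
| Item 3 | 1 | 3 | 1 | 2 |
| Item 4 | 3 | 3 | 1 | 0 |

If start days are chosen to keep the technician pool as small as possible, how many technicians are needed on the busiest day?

9

Early-start (Item 1@1, Item 2@1, Item 3@1, Item 4@1) gives peak 12: d1:12  d2:9  d3:6.
Shift Item 3→3.
Schedule Item 1@1, Item 2@1, Item 3@3, Item 4@1: d1:9  d2:9  d3:9 — peak 9.
Total technician-days = 27 over 3 days ⇒ peak ≥ ⌈27/3⌉ = 9, so 9 is optimal.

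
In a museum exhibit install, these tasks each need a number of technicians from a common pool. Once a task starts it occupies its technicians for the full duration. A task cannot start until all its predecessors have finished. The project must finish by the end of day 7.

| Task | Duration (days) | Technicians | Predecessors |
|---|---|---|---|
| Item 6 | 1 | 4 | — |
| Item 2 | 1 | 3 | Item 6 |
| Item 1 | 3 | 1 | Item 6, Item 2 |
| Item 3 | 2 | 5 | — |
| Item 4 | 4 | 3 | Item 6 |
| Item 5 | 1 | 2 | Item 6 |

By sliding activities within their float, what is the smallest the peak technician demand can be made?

6

Early-start (Item 6@1, Item 2@2, Item 1@3, Item 3@1, Item 4@2, Item 5@2) gives peak 13: d1:9  d2:13  d3:4  d4:4  d5:4  d6:0  d7:0.
Shift Item 3→6, Item 5→3.
Schedule Item 6@1, Item 2@2, Item 1@3, Item 3@6, Item 4@2, Item 5@3: d1:4  d2:6  d3:6  d4:4  d5:4  d6:5  d7:5 — peak 6.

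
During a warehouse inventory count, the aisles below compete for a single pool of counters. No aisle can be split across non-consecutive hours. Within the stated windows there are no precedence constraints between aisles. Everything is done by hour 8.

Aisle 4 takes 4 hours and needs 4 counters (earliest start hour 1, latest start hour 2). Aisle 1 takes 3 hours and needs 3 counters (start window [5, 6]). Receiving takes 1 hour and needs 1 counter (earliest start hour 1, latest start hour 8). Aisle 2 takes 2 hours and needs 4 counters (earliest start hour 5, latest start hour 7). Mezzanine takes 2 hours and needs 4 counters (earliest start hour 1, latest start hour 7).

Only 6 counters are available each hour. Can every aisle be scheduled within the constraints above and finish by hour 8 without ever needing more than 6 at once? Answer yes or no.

no

The minimum achievable peak is 7; 6 < 7, so no feasible schedule stays within the cap.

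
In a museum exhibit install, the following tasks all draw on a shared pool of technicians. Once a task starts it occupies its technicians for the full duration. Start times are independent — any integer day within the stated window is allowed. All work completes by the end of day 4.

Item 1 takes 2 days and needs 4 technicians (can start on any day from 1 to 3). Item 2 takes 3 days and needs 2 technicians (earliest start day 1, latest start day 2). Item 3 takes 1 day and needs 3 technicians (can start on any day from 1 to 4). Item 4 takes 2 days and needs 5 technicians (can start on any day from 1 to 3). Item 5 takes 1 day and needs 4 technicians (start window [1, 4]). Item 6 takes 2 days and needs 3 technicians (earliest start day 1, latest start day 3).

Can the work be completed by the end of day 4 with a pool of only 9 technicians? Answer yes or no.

no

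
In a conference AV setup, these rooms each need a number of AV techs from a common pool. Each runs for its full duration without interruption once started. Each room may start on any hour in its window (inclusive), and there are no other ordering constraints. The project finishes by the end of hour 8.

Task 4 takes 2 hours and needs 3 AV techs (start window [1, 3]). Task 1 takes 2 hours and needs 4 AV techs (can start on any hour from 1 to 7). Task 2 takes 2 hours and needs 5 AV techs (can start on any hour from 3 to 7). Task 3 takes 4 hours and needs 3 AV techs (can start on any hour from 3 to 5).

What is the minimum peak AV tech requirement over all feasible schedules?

6

Early-start (Task 4@1, Task 1@1, Task 2@3, Task 3@3) gives peak 8: h1:7  h2:7  h3:8  h4:8  h5:3  h6:3  h7:0  h8:0.
Shift Task 4→3, Task 2→7.
Schedule Task 4@3, Task 1@1, Task 2@7, Task 3@3: h1:4  h2:4  h3:6  h4:6  h5:3  h6:3  h7:5  h8:5 — peak 6.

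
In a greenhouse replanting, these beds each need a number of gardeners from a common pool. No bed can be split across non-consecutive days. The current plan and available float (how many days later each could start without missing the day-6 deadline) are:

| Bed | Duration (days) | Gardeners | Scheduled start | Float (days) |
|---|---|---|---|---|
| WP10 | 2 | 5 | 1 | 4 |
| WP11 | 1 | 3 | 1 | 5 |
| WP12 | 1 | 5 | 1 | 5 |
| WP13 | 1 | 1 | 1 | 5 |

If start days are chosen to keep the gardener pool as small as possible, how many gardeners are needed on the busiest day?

Early-start (WP10@1, WP11@1, WP12@1, WP13@1) gives peak 14: d1:14  d2:5  d3:0  d4:0  d5:0  d6:0.
Shift WP11→3, WP12→4, WP13→3.
Schedule WP10@1, WP11@3, WP12@4, WP13@3: d1:5  d2:5  d3:4  d4:5  d5:0  d6:0 — peak 5.

5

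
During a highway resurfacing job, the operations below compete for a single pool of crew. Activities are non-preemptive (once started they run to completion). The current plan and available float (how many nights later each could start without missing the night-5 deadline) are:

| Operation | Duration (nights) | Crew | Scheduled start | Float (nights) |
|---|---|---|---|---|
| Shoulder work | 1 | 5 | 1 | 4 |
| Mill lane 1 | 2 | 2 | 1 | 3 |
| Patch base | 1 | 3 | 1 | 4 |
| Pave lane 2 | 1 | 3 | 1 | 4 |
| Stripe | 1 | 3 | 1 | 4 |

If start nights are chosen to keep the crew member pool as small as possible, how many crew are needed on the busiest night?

Early-start (Shoulder work@1, Mill lane 1@1, Patch base@1, Pave lane 2@1, Stripe@1) gives peak 16: n1:16  n2:2  n3:0  n4:0  n5:0.
Shift Mill lane 1→2, Patch base→2, Pave lane 2→3, Stripe→4.
Schedule Shoulder work@1, Mill lane 1@2, Patch base@2, Pave lane 2@3, Stripe@4: n1:5  n2:5  n3:5  n4:3  n5:0 — peak 5.

5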